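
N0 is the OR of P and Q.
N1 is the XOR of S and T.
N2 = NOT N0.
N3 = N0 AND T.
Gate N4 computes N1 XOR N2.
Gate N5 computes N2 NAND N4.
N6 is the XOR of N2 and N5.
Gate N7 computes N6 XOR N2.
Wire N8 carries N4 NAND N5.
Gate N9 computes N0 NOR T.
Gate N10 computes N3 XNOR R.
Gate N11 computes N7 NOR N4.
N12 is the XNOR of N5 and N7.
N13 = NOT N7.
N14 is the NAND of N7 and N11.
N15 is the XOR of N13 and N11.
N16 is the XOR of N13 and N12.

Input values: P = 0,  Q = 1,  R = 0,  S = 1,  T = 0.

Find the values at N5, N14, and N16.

N0 = P OR Q = 0 OR 1 = 1
N1 = S XOR T = 1 XOR 0 = 1
N2 = NOT N0 = NOT 1 = 0
N4 = N1 XOR N2 = 1 XOR 0 = 1
N5 = N2 NAND N4 = 0 NAND 1 = 1
N6 = N2 XOR N5 = 0 XOR 1 = 1
N7 = N6 XOR N2 = 1 XOR 0 = 1
N11 = N7 NOR N4 = 1 NOR 1 = 0
N12 = N5 XNOR N7 = 1 XNOR 1 = 1
N13 = NOT N7 = NOT 1 = 0
N14 = N7 NAND N11 = 1 NAND 0 = 1
N16 = N13 XOR N12 = 0 XOR 1 = 1

N5 = 1, N14 = 1, N16 = 1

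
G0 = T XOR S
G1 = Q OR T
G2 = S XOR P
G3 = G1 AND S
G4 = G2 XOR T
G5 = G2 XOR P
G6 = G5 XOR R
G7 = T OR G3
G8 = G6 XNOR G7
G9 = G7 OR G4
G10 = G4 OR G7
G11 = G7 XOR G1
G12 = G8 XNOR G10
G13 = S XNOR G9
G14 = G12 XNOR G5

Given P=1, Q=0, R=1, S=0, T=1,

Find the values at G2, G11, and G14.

G2 = 1, G11 = 0, G14 = 0

G1 = Q OR T = 0 OR 1 = 1
G2 = S XOR P = 0 XOR 1 = 1
G3 = G1 AND S = 1 AND 0 = 0
G4 = G2 XOR T = 1 XOR 1 = 0
G5 = G2 XOR P = 1 XOR 1 = 0
G6 = G5 XOR R = 0 XOR 1 = 1
G7 = T OR G3 = 1 OR 0 = 1
G8 = G6 XNOR G7 = 1 XNOR 1 = 1
G10 = G4 OR G7 = 0 OR 1 = 1
G11 = G7 XOR G1 = 1 XOR 1 = 0
G12 = G8 XNOR G10 = 1 XNOR 1 = 1
G14 = G12 XNOR G5 = 1 XNOR 0 = 0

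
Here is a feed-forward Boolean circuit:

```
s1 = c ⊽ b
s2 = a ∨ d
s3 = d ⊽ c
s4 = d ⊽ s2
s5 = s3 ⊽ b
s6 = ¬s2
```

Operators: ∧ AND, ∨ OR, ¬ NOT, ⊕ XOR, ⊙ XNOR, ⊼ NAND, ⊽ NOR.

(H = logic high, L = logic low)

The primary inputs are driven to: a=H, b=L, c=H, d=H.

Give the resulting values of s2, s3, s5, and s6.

s2 = a OR d = H OR H = H
s3 = d NOR c = H NOR H = L
s5 = s3 NOR b = L NOR L = H
s6 = NOT s2 = NOT H = L

s2 = H, s3 = L, s5 = H, s6 = L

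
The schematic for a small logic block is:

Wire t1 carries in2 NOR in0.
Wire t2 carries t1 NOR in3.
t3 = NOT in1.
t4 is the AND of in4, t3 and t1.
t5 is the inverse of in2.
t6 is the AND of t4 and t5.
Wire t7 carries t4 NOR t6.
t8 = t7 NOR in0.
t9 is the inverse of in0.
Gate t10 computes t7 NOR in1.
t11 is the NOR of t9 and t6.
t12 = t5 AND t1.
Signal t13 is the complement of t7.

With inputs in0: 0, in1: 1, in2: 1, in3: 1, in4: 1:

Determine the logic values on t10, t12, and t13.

t10 = 0, t12 = 0, t13 = 0

t1 = in2 NOR in0 = 1 NOR 0 = 0
t3 = NOT in1 = NOT 1 = 0
t4 = in4 AND t3 AND t1 = 1 AND 0 AND 0 = 0
t5 = NOT in2 = NOT 1 = 0
t6 = t4 AND t5 = 0 AND 0 = 0
t7 = t4 NOR t6 = 0 NOR 0 = 1
t10 = t7 NOR in1 = 1 NOR 1 = 0
t12 = t5 AND t1 = 0 AND 0 = 0
t13 = NOT t7 = NOT 1 = 0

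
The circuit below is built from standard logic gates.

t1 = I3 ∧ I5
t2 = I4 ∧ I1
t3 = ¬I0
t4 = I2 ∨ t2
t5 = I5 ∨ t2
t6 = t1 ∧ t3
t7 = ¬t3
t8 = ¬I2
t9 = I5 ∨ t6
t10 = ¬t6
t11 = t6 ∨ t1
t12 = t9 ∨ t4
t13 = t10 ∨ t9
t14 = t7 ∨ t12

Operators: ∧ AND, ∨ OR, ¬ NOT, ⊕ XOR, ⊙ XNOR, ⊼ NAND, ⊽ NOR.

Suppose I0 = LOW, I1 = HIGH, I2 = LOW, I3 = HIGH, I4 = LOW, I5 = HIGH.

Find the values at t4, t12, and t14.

t1 = I3 AND I5 = HIGH AND HIGH = HIGH
t2 = I4 AND I1 = LOW AND HIGH = LOW
t3 = NOT I0 = NOT LOW = HIGH
t4 = I2 OR t2 = LOW OR LOW = LOW
t6 = t1 AND t3 = HIGH AND HIGH = HIGH
t7 = NOT t3 = NOT HIGH = LOW
t9 = I5 OR t6 = HIGH OR HIGH = HIGH
t12 = t9 OR t4 = HIGH OR LOW = HIGH
t14 = t7 OR t12 = LOW OR HIGH = HIGH

t4 = LOW, t12 = HIGH, t14 = HIGH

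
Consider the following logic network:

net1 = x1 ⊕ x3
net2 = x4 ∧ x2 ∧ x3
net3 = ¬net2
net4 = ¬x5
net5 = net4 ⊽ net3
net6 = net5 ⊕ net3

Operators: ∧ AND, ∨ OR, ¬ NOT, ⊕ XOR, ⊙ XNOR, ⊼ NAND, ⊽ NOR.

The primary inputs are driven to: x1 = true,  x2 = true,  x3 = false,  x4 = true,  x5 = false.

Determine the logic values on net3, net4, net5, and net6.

net3 = true, net4 = true, net5 = false, net6 = true

net2 = x4 AND x2 AND x3 = true AND true AND false = false
net3 = NOT net2 = NOT false = true
net4 = NOT x5 = NOT false = true
net5 = net4 NOR net3 = true NOR true = false
net6 = net5 XOR net3 = false XOR true = true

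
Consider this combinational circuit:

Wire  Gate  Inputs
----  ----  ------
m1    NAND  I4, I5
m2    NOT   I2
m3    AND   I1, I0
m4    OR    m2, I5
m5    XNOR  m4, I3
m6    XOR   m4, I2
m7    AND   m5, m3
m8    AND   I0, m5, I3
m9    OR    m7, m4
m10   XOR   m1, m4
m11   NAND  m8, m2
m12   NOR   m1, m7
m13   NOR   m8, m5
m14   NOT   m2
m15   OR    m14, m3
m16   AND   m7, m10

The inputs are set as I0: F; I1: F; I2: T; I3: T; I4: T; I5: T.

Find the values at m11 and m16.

m11 = T, m16 = F

m1 = I4 NAND I5 = T NAND T = F
m2 = NOT I2 = NOT T = F
m3 = I1 AND I0 = F AND F = F
m4 = m2 OR I5 = F OR T = T
m5 = m4 XNOR I3 = T XNOR T = T
m7 = m5 AND m3 = T AND F = F
m8 = I0 AND m5 AND I3 = F AND T AND T = F
m10 = m1 XOR m4 = F XOR T = T
m11 = m8 NAND m2 = F NAND F = T
m16 = m7 AND m10 = F AND T = F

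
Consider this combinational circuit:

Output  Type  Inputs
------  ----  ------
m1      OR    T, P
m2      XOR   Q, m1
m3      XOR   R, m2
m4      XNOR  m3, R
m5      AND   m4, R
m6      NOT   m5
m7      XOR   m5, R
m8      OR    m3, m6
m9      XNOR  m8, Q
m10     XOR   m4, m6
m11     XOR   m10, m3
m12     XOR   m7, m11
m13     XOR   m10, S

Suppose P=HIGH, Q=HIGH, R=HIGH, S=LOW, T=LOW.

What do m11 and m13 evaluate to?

m1 = T OR P = LOW OR HIGH = HIGH
m2 = Q XOR m1 = HIGH XOR HIGH = LOW
m3 = R XOR m2 = HIGH XOR LOW = HIGH
m4 = m3 XNOR R = HIGH XNOR HIGH = HIGH
m5 = m4 AND R = HIGH AND HIGH = HIGH
m6 = NOT m5 = NOT HIGH = LOW
m10 = m4 XOR m6 = HIGH XOR LOW = HIGH
m11 = m10 XOR m3 = HIGH XOR HIGH = LOW
m13 = m10 XOR S = HIGH XOR LOW = HIGH

m11 = LOW, m13 = HIGH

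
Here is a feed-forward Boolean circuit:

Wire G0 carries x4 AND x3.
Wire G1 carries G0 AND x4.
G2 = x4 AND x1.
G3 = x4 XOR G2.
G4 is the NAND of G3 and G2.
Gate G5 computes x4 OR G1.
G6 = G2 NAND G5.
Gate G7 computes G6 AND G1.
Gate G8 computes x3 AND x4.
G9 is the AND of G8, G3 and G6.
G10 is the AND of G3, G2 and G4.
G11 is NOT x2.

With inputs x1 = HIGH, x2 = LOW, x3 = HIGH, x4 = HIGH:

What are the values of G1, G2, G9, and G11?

G1 = HIGH; G2 = HIGH; G9 = LOW; G11 = HIGH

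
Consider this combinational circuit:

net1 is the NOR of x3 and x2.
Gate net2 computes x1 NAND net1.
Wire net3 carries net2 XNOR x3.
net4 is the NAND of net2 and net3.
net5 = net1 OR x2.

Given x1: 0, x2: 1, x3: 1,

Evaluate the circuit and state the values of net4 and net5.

net4 = 0; net5 = 1

net1 = x3 NOR x2 = 1 NOR 1 = 0
net2 = x1 NAND net1 = 0 NAND 0 = 1
net3 = net2 XNOR x3 = 1 XNOR 1 = 1
net4 = net2 NAND net3 = 1 NAND 1 = 0
net5 = net1 OR x2 = 0 OR 1 = 1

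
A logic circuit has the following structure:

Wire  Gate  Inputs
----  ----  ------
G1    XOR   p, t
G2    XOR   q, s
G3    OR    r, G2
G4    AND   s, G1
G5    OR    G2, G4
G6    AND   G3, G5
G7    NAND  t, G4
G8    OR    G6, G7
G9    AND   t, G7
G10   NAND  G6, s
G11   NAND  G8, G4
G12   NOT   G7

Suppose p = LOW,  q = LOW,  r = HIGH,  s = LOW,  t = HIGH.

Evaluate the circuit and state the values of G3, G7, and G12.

G1 = p XOR t = LOW XOR HIGH = HIGH
G2 = q XOR s = LOW XOR LOW = LOW
G3 = r OR G2 = HIGH OR LOW = HIGH
G4 = s AND G1 = LOW AND HIGH = LOW
G7 = t NAND G4 = HIGH NAND LOW = HIGH
G12 = NOT G7 = NOT HIGH = LOW

G3 = HIGH  G7 = HIGH  G12 = LOW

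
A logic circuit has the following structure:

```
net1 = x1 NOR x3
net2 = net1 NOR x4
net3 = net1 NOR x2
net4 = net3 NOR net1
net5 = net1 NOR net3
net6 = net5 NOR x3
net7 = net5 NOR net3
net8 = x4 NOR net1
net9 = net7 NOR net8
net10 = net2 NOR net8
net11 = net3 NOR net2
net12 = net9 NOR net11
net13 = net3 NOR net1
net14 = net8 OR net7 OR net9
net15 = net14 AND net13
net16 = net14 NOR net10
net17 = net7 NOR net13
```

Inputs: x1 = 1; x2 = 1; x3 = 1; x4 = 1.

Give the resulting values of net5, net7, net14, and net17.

net5 = 1  net7 = 0  net14 = 1  net17 = 0

net1 = x1 NOR x3 = 1 NOR 1 = 0
net3 = net1 NOR x2 = 0 NOR 1 = 0
net5 = net1 NOR net3 = 0 NOR 0 = 1
net7 = net5 NOR net3 = 1 NOR 0 = 0
net8 = x4 NOR net1 = 1 NOR 0 = 0
net9 = net7 NOR net8 = 0 NOR 0 = 1
net13 = net3 NOR net1 = 0 NOR 0 = 1
net14 = net8 OR net7 OR net9 = 0 OR 0 OR 1 = 1
net17 = net7 NOR net13 = 0 NOR 1 = 0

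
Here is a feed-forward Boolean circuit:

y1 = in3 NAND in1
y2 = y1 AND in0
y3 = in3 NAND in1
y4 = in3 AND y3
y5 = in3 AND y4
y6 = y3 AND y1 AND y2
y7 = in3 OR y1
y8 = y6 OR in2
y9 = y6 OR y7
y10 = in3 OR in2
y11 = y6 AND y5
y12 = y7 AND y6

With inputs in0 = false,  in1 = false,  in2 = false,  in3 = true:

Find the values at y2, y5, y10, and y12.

y1 = in3 NAND in1 = true NAND false = true
y2 = y1 AND in0 = true AND false = false
y3 = in3 NAND in1 = true NAND false = true
y4 = in3 AND y3 = true AND true = true
y5 = in3 AND y4 = true AND true = true
y6 = y3 AND y1 AND y2 = true AND true AND false = false
y7 = in3 OR y1 = true OR true = true
y10 = in3 OR in2 = true OR false = true
y12 = y7 AND y6 = true AND false = false

y2 = false, y5 = true, y10 = true, y12 = false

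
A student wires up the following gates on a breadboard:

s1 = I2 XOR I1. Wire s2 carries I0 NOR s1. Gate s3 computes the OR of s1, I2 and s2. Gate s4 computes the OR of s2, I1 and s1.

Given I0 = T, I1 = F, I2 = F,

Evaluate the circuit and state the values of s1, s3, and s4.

s1 = F, s3 = F, s4 = F

s1 = I2 XOR I1 = F XOR F = F
s2 = I0 NOR s1 = T NOR F = F
s3 = s1 OR I2 OR s2 = F OR F OR F = F
s4 = s2 OR I1 OR s1 = F OR F OR F = F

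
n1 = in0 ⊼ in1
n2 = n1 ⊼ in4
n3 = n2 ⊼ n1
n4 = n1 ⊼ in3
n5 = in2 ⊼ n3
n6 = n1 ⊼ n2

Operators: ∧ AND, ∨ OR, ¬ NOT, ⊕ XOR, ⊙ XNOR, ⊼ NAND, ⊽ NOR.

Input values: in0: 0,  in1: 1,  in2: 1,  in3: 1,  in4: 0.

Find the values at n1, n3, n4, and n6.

n1 = in0 NAND in1 = 0 NAND 1 = 1
n2 = n1 NAND in4 = 1 NAND 0 = 1
n3 = n2 NAND n1 = 1 NAND 1 = 0
n4 = n1 NAND in3 = 1 NAND 1 = 0
n6 = n1 NAND n2 = 1 NAND 1 = 0

n1 = 1, n3 = 0, n4 = 0, n6 = 0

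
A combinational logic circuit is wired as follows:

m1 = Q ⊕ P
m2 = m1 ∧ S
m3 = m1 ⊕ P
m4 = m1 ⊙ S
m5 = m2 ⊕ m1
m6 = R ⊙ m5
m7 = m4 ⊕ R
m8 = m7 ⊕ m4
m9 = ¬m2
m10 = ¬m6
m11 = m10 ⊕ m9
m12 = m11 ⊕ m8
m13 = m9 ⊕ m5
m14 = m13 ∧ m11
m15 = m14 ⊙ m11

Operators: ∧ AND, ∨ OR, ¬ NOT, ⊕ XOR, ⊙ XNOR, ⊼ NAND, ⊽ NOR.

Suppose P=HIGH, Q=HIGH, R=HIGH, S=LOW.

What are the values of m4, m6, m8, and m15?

m4 = HIGH  m6 = LOW  m8 = HIGH  m15 = HIGH

m1 = Q XOR P = HIGH XOR HIGH = LOW
m2 = m1 AND S = LOW AND LOW = LOW
m4 = m1 XNOR S = LOW XNOR LOW = HIGH
m5 = m2 XOR m1 = LOW XOR LOW = LOW
m6 = R XNOR m5 = HIGH XNOR LOW = LOW
m7 = m4 XOR R = HIGH XOR HIGH = LOW
m8 = m7 XOR m4 = LOW XOR HIGH = HIGH
m9 = NOT m2 = NOT LOW = HIGH
m10 = NOT m6 = NOT LOW = HIGH
m11 = m10 XOR m9 = HIGH XOR HIGH = LOW
m13 = m9 XOR m5 = HIGH XOR LOW = HIGH
m14 = m13 AND m11 = HIGH AND LOW = LOW
m15 = m14 XNOR m11 = LOW XNOR LOW = HIGH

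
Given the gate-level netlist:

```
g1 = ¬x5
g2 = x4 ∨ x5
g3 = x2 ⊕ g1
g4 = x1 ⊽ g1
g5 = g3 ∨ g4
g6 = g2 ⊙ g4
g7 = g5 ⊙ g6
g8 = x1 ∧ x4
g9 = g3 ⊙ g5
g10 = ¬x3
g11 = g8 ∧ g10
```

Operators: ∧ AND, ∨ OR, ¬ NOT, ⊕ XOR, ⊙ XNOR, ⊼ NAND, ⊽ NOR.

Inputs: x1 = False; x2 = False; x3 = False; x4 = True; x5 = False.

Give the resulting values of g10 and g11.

g10 = True  g11 = False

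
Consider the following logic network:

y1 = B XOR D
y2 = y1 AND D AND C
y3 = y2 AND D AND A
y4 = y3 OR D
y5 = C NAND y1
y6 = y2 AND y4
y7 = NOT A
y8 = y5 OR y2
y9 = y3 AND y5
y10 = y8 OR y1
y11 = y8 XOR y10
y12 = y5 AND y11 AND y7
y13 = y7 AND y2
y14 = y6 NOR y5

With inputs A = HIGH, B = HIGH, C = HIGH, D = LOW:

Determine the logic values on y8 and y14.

y8 = LOW  y14 = HIGH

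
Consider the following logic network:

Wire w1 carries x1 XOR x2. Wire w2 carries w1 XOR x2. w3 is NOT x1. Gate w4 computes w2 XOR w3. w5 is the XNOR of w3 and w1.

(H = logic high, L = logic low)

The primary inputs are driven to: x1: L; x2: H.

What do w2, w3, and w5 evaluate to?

w2 = L, w3 = H, w5 = H

w1 = x1 XOR x2 = L XOR H = H
w2 = w1 XOR x2 = H XOR H = L
w3 = NOT x1 = NOT L = H
w5 = w3 XNOR w1 = H XNOR H = H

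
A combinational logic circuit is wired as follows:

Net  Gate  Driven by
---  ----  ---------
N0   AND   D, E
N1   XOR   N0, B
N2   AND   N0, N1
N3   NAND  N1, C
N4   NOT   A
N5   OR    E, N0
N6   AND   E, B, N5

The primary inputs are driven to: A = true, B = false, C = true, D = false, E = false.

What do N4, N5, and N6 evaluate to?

N0 = D AND E = false AND false = false
N4 = NOT A = NOT true = false
N5 = E OR N0 = false OR false = false
N6 = E AND B AND N5 = false AND false AND false = false

N4 = false  N5 = false  N6 = false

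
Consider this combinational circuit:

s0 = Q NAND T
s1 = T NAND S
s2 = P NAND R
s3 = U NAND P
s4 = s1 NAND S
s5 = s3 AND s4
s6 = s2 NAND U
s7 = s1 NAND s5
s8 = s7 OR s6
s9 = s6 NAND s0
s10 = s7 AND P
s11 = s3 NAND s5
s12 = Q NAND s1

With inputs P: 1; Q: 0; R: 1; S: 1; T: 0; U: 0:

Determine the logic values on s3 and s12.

s1 = T NAND S = 0 NAND 1 = 1
s3 = U NAND P = 0 NAND 1 = 1
s12 = Q NAND s1 = 0 NAND 1 = 1

s3 = 1, s12 = 1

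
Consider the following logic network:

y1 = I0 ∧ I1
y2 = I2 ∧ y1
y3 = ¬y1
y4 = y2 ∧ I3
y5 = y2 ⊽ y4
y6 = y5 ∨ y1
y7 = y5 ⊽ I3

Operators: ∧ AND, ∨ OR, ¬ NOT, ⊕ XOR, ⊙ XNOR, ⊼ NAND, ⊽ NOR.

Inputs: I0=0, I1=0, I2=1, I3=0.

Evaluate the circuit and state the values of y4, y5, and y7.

y4 = 0, y5 = 1, y7 = 0

y1 = I0 AND I1 = 0 AND 0 = 0
y2 = I2 AND y1 = 1 AND 0 = 0
y4 = y2 AND I3 = 0 AND 0 = 0
y5 = y2 NOR y4 = 0 NOR 0 = 1
y7 = y5 NOR I3 = 1 NOR 0 = 0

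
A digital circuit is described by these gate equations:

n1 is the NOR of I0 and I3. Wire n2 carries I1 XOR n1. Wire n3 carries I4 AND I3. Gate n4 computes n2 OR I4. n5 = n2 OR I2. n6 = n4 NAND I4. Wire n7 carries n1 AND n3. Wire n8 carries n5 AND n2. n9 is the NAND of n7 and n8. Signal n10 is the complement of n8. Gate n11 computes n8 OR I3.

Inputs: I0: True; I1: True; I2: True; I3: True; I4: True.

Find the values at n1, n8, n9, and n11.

n1 = False, n8 = True, n9 = True, n11 = True

n1 = I0 NOR I3 = True NOR True = False
n2 = I1 XOR n1 = True XOR False = True
n3 = I4 AND I3 = True AND True = True
n5 = n2 OR I2 = True OR True = True
n7 = n1 AND n3 = False AND True = False
n8 = n5 AND n2 = True AND True = True
n9 = n7 NAND n8 = False NAND True = True
n11 = n8 OR I3 = True OR True = True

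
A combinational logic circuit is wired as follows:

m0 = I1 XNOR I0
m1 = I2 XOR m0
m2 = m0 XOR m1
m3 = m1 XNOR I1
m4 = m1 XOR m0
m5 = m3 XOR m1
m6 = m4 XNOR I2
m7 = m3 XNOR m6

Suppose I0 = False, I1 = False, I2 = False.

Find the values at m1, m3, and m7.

m0 = I1 XNOR I0 = False XNOR False = True
m1 = I2 XOR m0 = False XOR True = True
m3 = m1 XNOR I1 = True XNOR False = False
m4 = m1 XOR m0 = True XOR True = False
m6 = m4 XNOR I2 = False XNOR False = True
m7 = m3 XNOR m6 = False XNOR True = False

m1 = True, m3 = False, m7 = False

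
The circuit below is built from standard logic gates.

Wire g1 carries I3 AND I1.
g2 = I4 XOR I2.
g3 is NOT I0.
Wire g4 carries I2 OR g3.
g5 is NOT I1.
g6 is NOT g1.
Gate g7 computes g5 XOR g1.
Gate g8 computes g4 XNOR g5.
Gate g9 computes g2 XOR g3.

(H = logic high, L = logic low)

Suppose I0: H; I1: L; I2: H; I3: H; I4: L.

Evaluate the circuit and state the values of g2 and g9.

g2 = I4 XOR I2 = L XOR H = H
g3 = NOT I0 = NOT H = L
g9 = g2 XOR g3 = H XOR L = H

g2 = H; g9 = H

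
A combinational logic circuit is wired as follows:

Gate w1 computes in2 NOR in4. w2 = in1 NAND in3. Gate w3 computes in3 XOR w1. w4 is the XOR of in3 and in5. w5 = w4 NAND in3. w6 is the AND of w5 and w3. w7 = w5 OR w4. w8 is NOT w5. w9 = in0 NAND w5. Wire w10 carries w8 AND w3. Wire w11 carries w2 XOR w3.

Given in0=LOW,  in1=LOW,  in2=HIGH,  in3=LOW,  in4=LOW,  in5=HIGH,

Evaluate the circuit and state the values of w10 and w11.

w1 = in2 NOR in4 = HIGH NOR LOW = LOW
w2 = in1 NAND in3 = LOW NAND LOW = HIGH
w3 = in3 XOR w1 = LOW XOR LOW = LOW
w4 = in3 XOR in5 = LOW XOR HIGH = HIGH
w5 = w4 NAND in3 = HIGH NAND LOW = HIGH
w8 = NOT w5 = NOT HIGH = LOW
w10 = w8 AND w3 = LOW AND LOW = LOW
w11 = w2 XOR w3 = HIGH XOR LOW = HIGH

w10 = LOW, w11 = HIGH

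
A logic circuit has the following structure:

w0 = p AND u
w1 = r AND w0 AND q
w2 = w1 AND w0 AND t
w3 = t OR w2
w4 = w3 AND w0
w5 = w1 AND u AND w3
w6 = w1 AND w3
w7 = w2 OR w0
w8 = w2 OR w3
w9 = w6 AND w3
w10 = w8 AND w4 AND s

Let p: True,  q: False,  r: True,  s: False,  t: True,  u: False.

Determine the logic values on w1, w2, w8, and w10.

w0 = p AND u = True AND False = False
w1 = r AND w0 AND q = True AND False AND False = False
w2 = w1 AND w0 AND t = False AND False AND True = False
w3 = t OR w2 = True OR False = True
w4 = w3 AND w0 = True AND False = False
w8 = w2 OR w3 = False OR True = True
w10 = w8 AND w4 AND s = True AND False AND False = False

w1 = False, w2 = False, w8 = True, w10 = False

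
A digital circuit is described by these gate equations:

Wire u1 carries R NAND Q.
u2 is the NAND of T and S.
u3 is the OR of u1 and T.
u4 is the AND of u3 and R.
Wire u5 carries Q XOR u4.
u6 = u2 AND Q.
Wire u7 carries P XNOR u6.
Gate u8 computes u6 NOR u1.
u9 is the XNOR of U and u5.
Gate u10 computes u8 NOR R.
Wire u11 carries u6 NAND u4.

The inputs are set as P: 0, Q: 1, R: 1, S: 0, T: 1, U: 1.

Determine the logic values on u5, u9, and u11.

u1 = R NAND Q = 1 NAND 1 = 0
u2 = T NAND S = 1 NAND 0 = 1
u3 = u1 OR T = 0 OR 1 = 1
u4 = u3 AND R = 1 AND 1 = 1
u5 = Q XOR u4 = 1 XOR 1 = 0
u6 = u2 AND Q = 1 AND 1 = 1
u9 = U XNOR u5 = 1 XNOR 0 = 0
u11 = u6 NAND u4 = 1 NAND 1 = 0

u5 = 0; u9 = 0; u11 = 0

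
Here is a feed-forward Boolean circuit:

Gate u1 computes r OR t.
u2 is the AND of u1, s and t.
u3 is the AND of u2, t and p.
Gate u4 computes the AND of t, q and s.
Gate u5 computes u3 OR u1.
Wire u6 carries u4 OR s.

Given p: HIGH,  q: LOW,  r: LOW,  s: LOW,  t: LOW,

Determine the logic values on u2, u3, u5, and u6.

u2 = LOW  u3 = LOW  u5 = LOW  u6 = LOW

u1 = r OR t = LOW OR LOW = LOW
u2 = u1 AND s AND t = LOW AND LOW AND LOW = LOW
u3 = u2 AND t AND p = LOW AND LOW AND HIGH = LOW
u4 = t AND q AND s = LOW AND LOW AND LOW = LOW
u5 = u3 OR u1 = LOW OR LOW = LOW
u6 = u4 OR s = LOW OR LOW = LOW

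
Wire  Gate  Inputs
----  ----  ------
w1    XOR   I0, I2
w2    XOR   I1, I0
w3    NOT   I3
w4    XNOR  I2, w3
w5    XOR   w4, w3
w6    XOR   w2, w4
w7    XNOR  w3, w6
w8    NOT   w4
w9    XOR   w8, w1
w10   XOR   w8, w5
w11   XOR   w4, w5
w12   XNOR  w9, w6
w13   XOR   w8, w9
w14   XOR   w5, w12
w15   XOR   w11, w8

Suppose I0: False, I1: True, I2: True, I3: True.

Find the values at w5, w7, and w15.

w5 = False  w7 = False  w15 = True

w2 = I1 XOR I0 = True XOR False = True
w3 = NOT I3 = NOT True = False
w4 = I2 XNOR w3 = True XNOR False = False
w5 = w4 XOR w3 = False XOR False = False
w6 = w2 XOR w4 = True XOR False = True
w7 = w3 XNOR w6 = False XNOR True = False
w8 = NOT w4 = NOT False = True
w11 = w4 XOR w5 = False XOR False = False
w15 = w11 XOR w8 = False XOR True = True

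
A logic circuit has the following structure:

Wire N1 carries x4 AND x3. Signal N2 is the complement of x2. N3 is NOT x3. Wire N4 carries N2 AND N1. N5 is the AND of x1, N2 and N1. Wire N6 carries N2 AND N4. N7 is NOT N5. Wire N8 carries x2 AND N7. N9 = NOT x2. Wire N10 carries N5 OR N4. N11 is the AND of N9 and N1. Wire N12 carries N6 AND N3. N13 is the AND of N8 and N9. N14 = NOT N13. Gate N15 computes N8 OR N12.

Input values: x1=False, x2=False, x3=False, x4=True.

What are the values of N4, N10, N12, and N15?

N4 = False, N10 = False, N12 = False, N15 = False

N1 = x4 AND x3 = True AND False = False
N2 = NOT x2 = NOT False = True
N3 = NOT x3 = NOT False = True
N4 = N2 AND N1 = True AND False = False
N5 = x1 AND N2 AND N1 = False AND True AND False = False
N6 = N2 AND N4 = True AND False = False
N7 = NOT N5 = NOT False = True
N8 = x2 AND N7 = False AND True = False
N10 = N5 OR N4 = False OR False = False
N12 = N6 AND N3 = False AND True = False
N15 = N8 OR N12 = False OR False = False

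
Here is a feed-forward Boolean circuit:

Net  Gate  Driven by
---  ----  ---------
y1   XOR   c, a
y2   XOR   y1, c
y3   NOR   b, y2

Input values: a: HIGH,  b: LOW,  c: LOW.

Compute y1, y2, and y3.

y1 = c XOR a = LOW XOR HIGH = HIGH
y2 = y1 XOR c = HIGH XOR LOW = HIGH
y3 = b NOR y2 = LOW NOR HIGH = LOW

y1 = HIGH; y2 = HIGH; y3 = LOW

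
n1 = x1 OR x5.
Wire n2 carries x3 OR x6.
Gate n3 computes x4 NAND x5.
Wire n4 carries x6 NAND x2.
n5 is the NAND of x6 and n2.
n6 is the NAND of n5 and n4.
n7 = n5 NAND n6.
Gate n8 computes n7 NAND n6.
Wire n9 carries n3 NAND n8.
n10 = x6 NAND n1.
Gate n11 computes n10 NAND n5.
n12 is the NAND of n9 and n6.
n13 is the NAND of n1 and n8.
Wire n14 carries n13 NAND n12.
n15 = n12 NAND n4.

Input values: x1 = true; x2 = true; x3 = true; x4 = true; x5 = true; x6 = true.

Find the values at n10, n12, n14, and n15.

n10 = false  n12 = false  n14 = true  n15 = true

n1 = x1 OR x5 = true OR true = true
n2 = x3 OR x6 = true OR true = true
n3 = x4 NAND x5 = true NAND true = false
n4 = x6 NAND x2 = true NAND true = false
n5 = x6 NAND n2 = true NAND true = false
n6 = n5 NAND n4 = false NAND false = true
n7 = n5 NAND n6 = false NAND true = true
n8 = n7 NAND n6 = true NAND true = false
n9 = n3 NAND n8 = false NAND false = true
n10 = x6 NAND n1 = true NAND true = false
n12 = n9 NAND n6 = true NAND true = false
n13 = n1 NAND n8 = true NAND false = true
n14 = n13 NAND n12 = true NAND false = true
n15 = n12 NAND n4 = false NAND false = true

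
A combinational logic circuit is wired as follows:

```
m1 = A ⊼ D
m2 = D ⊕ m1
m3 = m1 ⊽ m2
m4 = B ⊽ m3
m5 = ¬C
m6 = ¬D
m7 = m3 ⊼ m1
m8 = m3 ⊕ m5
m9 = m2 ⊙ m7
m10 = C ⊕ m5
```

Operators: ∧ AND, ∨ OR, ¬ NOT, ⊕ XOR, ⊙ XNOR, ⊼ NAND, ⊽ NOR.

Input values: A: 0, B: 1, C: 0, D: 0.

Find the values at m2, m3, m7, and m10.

m1 = A NAND D = 0 NAND 0 = 1
m2 = D XOR m1 = 0 XOR 1 = 1
m3 = m1 NOR m2 = 1 NOR 1 = 0
m5 = NOT C = NOT 0 = 1
m7 = m3 NAND m1 = 0 NAND 1 = 1
m10 = C XOR m5 = 0 XOR 1 = 1

m2 = 1  m3 = 0  m7 = 1  m10 = 1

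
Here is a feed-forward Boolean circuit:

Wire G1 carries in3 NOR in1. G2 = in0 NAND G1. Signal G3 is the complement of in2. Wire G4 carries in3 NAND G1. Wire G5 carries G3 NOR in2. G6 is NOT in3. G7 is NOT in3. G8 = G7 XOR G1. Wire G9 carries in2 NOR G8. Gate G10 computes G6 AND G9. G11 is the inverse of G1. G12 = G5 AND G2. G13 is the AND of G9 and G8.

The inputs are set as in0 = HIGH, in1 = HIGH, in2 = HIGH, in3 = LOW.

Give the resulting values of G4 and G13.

G4 = HIGH, G13 = LOW

G1 = in3 NOR in1 = LOW NOR HIGH = LOW
G4 = in3 NAND G1 = LOW NAND LOW = HIGH
G7 = NOT in3 = NOT LOW = HIGH
G8 = G7 XOR G1 = HIGH XOR LOW = HIGH
G9 = in2 NOR G8 = HIGH NOR HIGH = LOW
G13 = G9 AND G8 = LOW AND HIGH = LOW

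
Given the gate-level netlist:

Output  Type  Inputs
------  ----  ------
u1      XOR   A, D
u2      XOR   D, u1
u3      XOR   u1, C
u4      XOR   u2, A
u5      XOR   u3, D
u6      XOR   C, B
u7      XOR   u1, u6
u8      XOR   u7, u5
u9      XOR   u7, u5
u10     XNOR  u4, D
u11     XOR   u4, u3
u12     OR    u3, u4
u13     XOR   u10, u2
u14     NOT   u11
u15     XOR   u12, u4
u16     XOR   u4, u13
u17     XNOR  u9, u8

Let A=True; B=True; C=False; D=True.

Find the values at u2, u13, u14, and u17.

u2 = True; u13 = True; u14 = True; u17 = True

u1 = A XOR D = True XOR True = False
u2 = D XOR u1 = True XOR False = True
u3 = u1 XOR C = False XOR False = False
u4 = u2 XOR A = True XOR True = False
u5 = u3 XOR D = False XOR True = True
u6 = C XOR B = False XOR True = True
u7 = u1 XOR u6 = False XOR True = True
u8 = u7 XOR u5 = True XOR True = False
u9 = u7 XOR u5 = True XOR True = False
u10 = u4 XNOR D = False XNOR True = False
u11 = u4 XOR u3 = False XOR False = False
u13 = u10 XOR u2 = False XOR True = True
u14 = NOT u11 = NOT False = True
u17 = u9 XNOR u8 = False XNOR False = True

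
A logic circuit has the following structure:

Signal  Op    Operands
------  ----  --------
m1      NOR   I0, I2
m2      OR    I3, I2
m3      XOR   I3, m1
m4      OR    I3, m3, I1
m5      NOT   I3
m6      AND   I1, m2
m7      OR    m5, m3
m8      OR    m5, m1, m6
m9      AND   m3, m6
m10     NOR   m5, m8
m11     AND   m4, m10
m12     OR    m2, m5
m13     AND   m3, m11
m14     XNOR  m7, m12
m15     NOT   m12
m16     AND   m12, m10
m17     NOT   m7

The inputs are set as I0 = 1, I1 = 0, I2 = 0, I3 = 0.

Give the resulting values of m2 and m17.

m1 = I0 NOR I2 = 1 NOR 0 = 0
m2 = I3 OR I2 = 0 OR 0 = 0
m3 = I3 XOR m1 = 0 XOR 0 = 0
m5 = NOT I3 = NOT 0 = 1
m7 = m5 OR m3 = 1 OR 0 = 1
m17 = NOT m7 = NOT 1 = 0

m2 = 0, m17 = 0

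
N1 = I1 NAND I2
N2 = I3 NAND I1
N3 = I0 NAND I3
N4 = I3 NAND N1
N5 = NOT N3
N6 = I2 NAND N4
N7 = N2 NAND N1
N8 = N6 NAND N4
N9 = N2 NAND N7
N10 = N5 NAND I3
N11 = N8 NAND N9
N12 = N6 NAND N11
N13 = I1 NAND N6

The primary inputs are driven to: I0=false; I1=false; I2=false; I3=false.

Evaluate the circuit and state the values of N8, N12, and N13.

N1 = I1 NAND I2 = false NAND false = true
N2 = I3 NAND I1 = false NAND false = true
N4 = I3 NAND N1 = false NAND true = true
N6 = I2 NAND N4 = false NAND true = true
N7 = N2 NAND N1 = true NAND true = false
N8 = N6 NAND N4 = true NAND true = false
N9 = N2 NAND N7 = true NAND false = true
N11 = N8 NAND N9 = false NAND true = true
N12 = N6 NAND N11 = true NAND true = false
N13 = I1 NAND N6 = false NAND true = true

N8 = false, N12 = false, N13 = true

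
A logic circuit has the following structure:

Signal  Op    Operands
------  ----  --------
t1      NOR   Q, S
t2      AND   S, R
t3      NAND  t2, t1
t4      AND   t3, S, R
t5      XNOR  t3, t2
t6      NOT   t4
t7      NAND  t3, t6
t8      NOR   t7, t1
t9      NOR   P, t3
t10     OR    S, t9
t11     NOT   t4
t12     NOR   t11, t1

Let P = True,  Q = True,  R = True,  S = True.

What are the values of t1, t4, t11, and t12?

t1 = False; t4 = True; t11 = False; t12 = True

t1 = Q NOR S = True NOR True = False
t2 = S AND R = True AND True = True
t3 = t2 NAND t1 = True NAND False = True
t4 = t3 AND S AND R = True AND True AND True = True
t11 = NOT t4 = NOT True = False
t12 = t11 NOR t1 = False NOR False = True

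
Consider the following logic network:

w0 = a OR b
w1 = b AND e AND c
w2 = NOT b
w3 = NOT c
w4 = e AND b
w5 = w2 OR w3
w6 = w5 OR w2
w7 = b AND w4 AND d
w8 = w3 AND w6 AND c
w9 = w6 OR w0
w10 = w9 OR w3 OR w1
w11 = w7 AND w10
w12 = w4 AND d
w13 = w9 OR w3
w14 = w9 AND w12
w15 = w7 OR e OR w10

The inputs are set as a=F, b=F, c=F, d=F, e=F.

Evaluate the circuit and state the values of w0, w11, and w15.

w0 = a OR b = F OR F = F
w1 = b AND e AND c = F AND F AND F = F
w2 = NOT b = NOT F = T
w3 = NOT c = NOT F = T
w4 = e AND b = F AND F = F
w5 = w2 OR w3 = T OR T = T
w6 = w5 OR w2 = T OR T = T
w7 = b AND w4 AND d = F AND F AND F = F
w9 = w6 OR w0 = T OR F = T
w10 = w9 OR w3 OR w1 = T OR T OR F = T
w11 = w7 AND w10 = F AND T = F
w15 = w7 OR e OR w10 = F OR F OR T = T

w0 = F, w11 = F, w15 = T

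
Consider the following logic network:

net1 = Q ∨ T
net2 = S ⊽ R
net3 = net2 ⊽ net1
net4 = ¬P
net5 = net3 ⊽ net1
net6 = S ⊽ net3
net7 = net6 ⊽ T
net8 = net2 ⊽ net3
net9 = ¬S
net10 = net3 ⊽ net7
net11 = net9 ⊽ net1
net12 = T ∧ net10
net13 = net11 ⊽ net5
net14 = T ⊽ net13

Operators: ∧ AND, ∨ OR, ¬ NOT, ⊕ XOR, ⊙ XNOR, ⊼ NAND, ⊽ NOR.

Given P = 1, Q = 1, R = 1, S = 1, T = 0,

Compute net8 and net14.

net1 = Q OR T = 1 OR 0 = 1
net2 = S NOR R = 1 NOR 1 = 0
net3 = net2 NOR net1 = 0 NOR 1 = 0
net5 = net3 NOR net1 = 0 NOR 1 = 0
net8 = net2 NOR net3 = 0 NOR 0 = 1
net9 = NOT S = NOT 1 = 0
net11 = net9 NOR net1 = 0 NOR 1 = 0
net13 = net11 NOR net5 = 0 NOR 0 = 1
net14 = T NOR net13 = 0 NOR 1 = 0

net8 = 1, net14 = 0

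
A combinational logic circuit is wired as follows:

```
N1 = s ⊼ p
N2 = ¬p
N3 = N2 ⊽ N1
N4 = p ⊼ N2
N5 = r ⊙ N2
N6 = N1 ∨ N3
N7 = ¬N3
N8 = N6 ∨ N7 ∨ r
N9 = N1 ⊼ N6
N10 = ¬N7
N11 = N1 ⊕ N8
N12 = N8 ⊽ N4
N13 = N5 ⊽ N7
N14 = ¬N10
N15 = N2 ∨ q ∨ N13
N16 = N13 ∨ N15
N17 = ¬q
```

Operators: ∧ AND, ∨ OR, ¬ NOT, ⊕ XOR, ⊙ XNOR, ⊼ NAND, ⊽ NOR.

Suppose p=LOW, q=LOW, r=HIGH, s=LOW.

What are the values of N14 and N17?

N14 = HIGH; N17 = HIGH

N1 = s NAND p = LOW NAND LOW = HIGH
N2 = NOT p = NOT LOW = HIGH
N3 = N2 NOR N1 = HIGH NOR HIGH = LOW
N7 = NOT N3 = NOT LOW = HIGH
N10 = NOT N7 = NOT HIGH = LOW
N14 = NOT N10 = NOT LOW = HIGH
N17 = NOT q = NOT LOW = HIGH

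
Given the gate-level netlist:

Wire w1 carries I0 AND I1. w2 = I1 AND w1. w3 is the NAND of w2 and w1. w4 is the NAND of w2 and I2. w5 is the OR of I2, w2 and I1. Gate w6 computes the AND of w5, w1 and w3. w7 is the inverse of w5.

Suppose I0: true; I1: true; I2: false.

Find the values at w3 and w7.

w3 = false; w7 = false

w1 = I0 AND I1 = true AND true = true
w2 = I1 AND w1 = true AND true = true
w3 = w2 NAND w1 = true NAND true = false
w5 = I2 OR w2 OR I1 = false OR true OR true = true
w7 = NOT w5 = NOT true = false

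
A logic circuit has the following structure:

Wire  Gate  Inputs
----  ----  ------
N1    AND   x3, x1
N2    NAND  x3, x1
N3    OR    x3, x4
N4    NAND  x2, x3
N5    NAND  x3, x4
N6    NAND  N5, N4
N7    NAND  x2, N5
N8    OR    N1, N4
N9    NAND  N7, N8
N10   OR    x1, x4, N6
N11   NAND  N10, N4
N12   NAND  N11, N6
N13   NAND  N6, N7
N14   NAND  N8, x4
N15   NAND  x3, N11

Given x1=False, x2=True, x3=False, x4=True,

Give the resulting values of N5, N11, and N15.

N4 = x2 NAND x3 = True NAND False = True
N5 = x3 NAND x4 = False NAND True = True
N6 = N5 NAND N4 = True NAND True = False
N10 = x1 OR x4 OR N6 = False OR True OR False = True
N11 = N10 NAND N4 = True NAND True = False
N15 = x3 NAND N11 = False NAND False = True

N5 = True, N11 = False, N15 = True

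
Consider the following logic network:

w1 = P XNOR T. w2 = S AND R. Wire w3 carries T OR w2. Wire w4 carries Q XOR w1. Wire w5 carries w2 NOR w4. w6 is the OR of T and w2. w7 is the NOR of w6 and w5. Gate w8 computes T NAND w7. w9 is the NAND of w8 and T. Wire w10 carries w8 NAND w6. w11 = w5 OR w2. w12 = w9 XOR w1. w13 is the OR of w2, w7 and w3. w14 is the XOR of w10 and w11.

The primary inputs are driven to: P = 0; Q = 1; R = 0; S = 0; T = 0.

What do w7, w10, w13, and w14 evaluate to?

w7 = 0; w10 = 1; w13 = 0; w14 = 0

w1 = P XNOR T = 0 XNOR 0 = 1
w2 = S AND R = 0 AND 0 = 0
w3 = T OR w2 = 0 OR 0 = 0
w4 = Q XOR w1 = 1 XOR 1 = 0
w5 = w2 NOR w4 = 0 NOR 0 = 1
w6 = T OR w2 = 0 OR 0 = 0
w7 = w6 NOR w5 = 0 NOR 1 = 0
w8 = T NAND w7 = 0 NAND 0 = 1
w10 = w8 NAND w6 = 1 NAND 0 = 1
w11 = w5 OR w2 = 1 OR 0 = 1
w13 = w2 OR w7 OR w3 = 0 OR 0 OR 0 = 0
w14 = w10 XOR w11 = 1 XOR 1 = 0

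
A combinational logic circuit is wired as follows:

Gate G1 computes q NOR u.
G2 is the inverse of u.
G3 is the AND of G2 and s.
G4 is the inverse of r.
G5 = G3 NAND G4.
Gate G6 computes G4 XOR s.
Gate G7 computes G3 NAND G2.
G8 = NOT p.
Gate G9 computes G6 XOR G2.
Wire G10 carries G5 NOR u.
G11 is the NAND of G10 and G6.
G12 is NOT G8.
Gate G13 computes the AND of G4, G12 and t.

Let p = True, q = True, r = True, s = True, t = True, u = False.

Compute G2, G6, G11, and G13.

G2 = True  G6 = True  G11 = True  G13 = False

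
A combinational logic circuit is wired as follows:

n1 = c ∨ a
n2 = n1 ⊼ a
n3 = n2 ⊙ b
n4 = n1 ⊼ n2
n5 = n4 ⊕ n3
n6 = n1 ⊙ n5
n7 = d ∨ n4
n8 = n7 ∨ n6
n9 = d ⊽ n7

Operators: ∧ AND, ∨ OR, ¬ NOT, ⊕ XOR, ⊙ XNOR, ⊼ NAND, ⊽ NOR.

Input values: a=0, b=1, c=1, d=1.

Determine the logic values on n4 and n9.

n1 = c OR a = 1 OR 0 = 1
n2 = n1 NAND a = 1 NAND 0 = 1
n4 = n1 NAND n2 = 1 NAND 1 = 0
n7 = d OR n4 = 1 OR 0 = 1
n9 = d NOR n7 = 1 NOR 1 = 0

n4 = 0  n9 = 0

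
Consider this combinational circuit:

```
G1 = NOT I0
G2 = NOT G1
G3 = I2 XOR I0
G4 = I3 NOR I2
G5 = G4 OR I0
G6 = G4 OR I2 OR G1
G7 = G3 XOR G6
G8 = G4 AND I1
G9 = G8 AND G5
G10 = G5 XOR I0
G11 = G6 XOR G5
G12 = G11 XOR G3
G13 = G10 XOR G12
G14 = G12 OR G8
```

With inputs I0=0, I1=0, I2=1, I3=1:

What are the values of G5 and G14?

G5 = 0, G14 = 0

G1 = NOT I0 = NOT 0 = 1
G3 = I2 XOR I0 = 1 XOR 0 = 1
G4 = I3 NOR I2 = 1 NOR 1 = 0
G5 = G4 OR I0 = 0 OR 0 = 0
G6 = G4 OR I2 OR G1 = 0 OR 1 OR 1 = 1
G8 = G4 AND I1 = 0 AND 0 = 0
G11 = G6 XOR G5 = 1 XOR 0 = 1
G12 = G11 XOR G3 = 1 XOR 1 = 0
G14 = G12 OR G8 = 0 OR 0 = 0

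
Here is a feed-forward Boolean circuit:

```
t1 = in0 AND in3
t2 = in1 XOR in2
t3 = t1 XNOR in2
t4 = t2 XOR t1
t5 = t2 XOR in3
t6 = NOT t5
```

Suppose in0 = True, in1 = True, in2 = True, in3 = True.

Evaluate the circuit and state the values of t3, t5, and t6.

t1 = in0 AND in3 = True AND True = True
t2 = in1 XOR in2 = True XOR True = False
t3 = t1 XNOR in2 = True XNOR True = True
t5 = t2 XOR in3 = False XOR True = True
t6 = NOT t5 = NOT True = False

t3 = True, t5 = True, t6 = False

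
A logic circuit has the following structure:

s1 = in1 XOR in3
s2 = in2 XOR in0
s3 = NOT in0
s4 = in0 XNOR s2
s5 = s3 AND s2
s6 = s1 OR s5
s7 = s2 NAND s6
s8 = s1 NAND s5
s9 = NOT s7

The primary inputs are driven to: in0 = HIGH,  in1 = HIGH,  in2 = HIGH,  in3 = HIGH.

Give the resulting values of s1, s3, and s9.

s1 = in1 XOR in3 = HIGH XOR HIGH = LOW
s2 = in2 XOR in0 = HIGH XOR HIGH = LOW
s3 = NOT in0 = NOT HIGH = LOW
s5 = s3 AND s2 = LOW AND LOW = LOW
s6 = s1 OR s5 = LOW OR LOW = LOW
s7 = s2 NAND s6 = LOW NAND LOW = HIGH
s9 = NOT s7 = NOT HIGH = LOW

s1 = LOW, s3 = LOW, s9 = LOW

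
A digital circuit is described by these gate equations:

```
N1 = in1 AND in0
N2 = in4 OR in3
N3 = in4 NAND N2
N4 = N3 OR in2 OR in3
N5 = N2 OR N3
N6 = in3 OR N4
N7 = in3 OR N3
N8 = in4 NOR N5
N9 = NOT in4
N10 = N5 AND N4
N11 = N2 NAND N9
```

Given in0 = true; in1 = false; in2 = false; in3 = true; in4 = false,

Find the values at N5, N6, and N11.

N5 = true, N6 = true, N11 = false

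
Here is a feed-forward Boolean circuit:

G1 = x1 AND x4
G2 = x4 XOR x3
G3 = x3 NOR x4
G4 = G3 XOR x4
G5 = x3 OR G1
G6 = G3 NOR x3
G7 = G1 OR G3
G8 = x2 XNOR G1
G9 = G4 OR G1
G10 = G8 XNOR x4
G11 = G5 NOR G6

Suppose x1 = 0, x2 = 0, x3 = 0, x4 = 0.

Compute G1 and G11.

G1 = 0; G11 = 1

G1 = x1 AND x4 = 0 AND 0 = 0
G3 = x3 NOR x4 = 0 NOR 0 = 1
G5 = x3 OR G1 = 0 OR 0 = 0
G6 = G3 NOR x3 = 1 NOR 0 = 0
G11 = G5 NOR G6 = 0 NOR 0 = 1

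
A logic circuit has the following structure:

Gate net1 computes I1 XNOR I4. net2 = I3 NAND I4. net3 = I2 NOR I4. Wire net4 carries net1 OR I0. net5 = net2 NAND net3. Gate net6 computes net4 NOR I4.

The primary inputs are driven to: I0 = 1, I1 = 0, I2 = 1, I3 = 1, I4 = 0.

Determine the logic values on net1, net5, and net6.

net1 = I1 XNOR I4 = 0 XNOR 0 = 1
net2 = I3 NAND I4 = 1 NAND 0 = 1
net3 = I2 NOR I4 = 1 NOR 0 = 0
net4 = net1 OR I0 = 1 OR 1 = 1
net5 = net2 NAND net3 = 1 NAND 0 = 1
net6 = net4 NOR I4 = 1 NOR 0 = 0

net1 = 1, net5 = 1, net6 = 0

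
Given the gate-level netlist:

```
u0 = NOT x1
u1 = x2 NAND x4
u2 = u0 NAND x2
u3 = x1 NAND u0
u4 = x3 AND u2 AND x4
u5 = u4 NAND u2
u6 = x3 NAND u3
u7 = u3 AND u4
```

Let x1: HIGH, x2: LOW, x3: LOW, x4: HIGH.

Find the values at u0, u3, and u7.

u0 = LOW, u3 = HIGH, u7 = LOW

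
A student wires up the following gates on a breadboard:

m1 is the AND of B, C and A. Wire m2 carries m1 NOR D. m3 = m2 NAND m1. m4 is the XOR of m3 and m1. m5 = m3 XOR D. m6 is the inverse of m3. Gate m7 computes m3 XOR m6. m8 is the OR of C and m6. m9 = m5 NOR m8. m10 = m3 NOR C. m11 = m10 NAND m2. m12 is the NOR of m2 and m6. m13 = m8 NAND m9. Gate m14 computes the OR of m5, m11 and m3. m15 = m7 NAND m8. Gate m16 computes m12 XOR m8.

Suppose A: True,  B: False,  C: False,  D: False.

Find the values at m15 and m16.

m15 = True, m16 = False

m1 = B AND C AND A = False AND False AND True = False
m2 = m1 NOR D = False NOR False = True
m3 = m2 NAND m1 = True NAND False = True
m6 = NOT m3 = NOT True = False
m7 = m3 XOR m6 = True XOR False = True
m8 = C OR m6 = False OR False = False
m12 = m2 NOR m6 = True NOR False = False
m15 = m7 NAND m8 = True NAND False = True
m16 = m12 XOR m8 = False XOR False = False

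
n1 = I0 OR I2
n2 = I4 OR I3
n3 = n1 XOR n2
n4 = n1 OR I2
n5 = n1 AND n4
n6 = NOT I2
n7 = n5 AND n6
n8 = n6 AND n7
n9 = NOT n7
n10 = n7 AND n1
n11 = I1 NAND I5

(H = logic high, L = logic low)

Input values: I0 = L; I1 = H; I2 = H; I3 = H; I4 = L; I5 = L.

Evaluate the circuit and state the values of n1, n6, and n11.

n1 = I0 OR I2 = L OR H = H
n6 = NOT I2 = NOT H = L
n11 = I1 NAND I5 = H NAND L = H

n1 = H  n6 = L  n11 = H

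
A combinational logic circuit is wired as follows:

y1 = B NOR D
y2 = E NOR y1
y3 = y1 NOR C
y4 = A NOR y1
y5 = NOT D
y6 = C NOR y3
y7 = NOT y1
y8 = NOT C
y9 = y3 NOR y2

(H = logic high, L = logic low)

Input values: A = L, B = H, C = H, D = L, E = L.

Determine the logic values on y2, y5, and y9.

y2 = H  y5 = H  y9 = L

y1 = B NOR D = H NOR L = L
y2 = E NOR y1 = L NOR L = H
y3 = y1 NOR C = L NOR H = L
y5 = NOT D = NOT L = H
y9 = y3 NOR y2 = L NOR H = L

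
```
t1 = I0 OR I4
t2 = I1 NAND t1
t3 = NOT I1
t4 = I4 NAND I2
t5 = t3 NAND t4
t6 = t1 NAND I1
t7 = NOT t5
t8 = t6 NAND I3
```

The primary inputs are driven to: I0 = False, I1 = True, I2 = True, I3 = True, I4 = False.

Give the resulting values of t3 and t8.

t1 = I0 OR I4 = False OR False = False
t3 = NOT I1 = NOT True = False
t6 = t1 NAND I1 = False NAND True = True
t8 = t6 NAND I3 = True NAND True = False

t3 = False, t8 = False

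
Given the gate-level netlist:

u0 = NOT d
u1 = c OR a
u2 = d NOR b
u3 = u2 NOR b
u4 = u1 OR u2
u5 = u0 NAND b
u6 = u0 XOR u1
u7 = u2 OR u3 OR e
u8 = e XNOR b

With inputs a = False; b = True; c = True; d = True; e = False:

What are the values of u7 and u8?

u7 = False  u8 = False

u2 = d NOR b = True NOR True = False
u3 = u2 NOR b = False NOR True = False
u7 = u2 OR u3 OR e = False OR False OR False = False
u8 = e XNOR b = False XNOR True = False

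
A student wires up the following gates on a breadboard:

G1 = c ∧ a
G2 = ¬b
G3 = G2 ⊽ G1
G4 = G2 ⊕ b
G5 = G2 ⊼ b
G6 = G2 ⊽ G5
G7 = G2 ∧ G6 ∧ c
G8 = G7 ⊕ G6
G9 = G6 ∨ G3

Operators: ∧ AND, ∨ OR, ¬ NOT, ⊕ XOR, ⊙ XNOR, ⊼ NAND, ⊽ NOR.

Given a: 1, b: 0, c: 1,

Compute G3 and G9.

G1 = c AND a = 1 AND 1 = 1
G2 = NOT b = NOT 0 = 1
G3 = G2 NOR G1 = 1 NOR 1 = 0
G5 = G2 NAND b = 1 NAND 0 = 1
G6 = G2 NOR G5 = 1 NOR 1 = 0
G9 = G6 OR G3 = 0 OR 0 = 0

G3 = 0, G9 = 0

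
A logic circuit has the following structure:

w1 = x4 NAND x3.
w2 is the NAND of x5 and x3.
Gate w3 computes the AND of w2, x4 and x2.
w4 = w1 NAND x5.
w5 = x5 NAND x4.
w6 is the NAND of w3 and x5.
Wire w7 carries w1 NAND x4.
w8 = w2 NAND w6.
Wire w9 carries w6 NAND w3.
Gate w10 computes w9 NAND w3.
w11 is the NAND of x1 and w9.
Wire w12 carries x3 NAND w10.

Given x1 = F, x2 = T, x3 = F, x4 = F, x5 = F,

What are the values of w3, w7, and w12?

w3 = F, w7 = T, w12 = T

w1 = x4 NAND x3 = F NAND F = T
w2 = x5 NAND x3 = F NAND F = T
w3 = w2 AND x4 AND x2 = T AND F AND T = F
w6 = w3 NAND x5 = F NAND F = T
w7 = w1 NAND x4 = T NAND F = T
w9 = w6 NAND w3 = T NAND F = T
w10 = w9 NAND w3 = T NAND F = T
w12 = x3 NAND w10 = F NAND T = T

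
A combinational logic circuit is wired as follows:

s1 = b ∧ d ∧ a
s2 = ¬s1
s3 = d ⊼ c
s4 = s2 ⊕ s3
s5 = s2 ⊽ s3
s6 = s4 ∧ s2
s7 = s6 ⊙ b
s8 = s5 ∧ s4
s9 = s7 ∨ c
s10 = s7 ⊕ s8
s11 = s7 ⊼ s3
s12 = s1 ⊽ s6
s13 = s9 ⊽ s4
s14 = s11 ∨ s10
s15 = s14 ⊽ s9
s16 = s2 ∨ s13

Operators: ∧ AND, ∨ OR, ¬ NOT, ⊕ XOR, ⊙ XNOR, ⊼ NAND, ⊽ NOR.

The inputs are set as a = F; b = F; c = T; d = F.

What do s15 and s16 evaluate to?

s15 = F  s16 = T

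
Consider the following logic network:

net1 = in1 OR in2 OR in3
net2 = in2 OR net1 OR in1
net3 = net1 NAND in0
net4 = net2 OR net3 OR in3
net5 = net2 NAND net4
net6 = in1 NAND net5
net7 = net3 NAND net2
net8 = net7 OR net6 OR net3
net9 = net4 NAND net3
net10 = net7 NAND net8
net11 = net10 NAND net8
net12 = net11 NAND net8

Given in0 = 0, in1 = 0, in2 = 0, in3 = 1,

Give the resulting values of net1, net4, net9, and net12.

net1 = 1; net4 = 1; net9 = 0; net12 = 1

net1 = in1 OR in2 OR in3 = 0 OR 0 OR 1 = 1
net2 = in2 OR net1 OR in1 = 0 OR 1 OR 0 = 1
net3 = net1 NAND in0 = 1 NAND 0 = 1
net4 = net2 OR net3 OR in3 = 1 OR 1 OR 1 = 1
net5 = net2 NAND net4 = 1 NAND 1 = 0
net6 = in1 NAND net5 = 0 NAND 0 = 1
net7 = net3 NAND net2 = 1 NAND 1 = 0
net8 = net7 OR net6 OR net3 = 0 OR 1 OR 1 = 1
net9 = net4 NAND net3 = 1 NAND 1 = 0
net10 = net7 NAND net8 = 0 NAND 1 = 1
net11 = net10 NAND net8 = 1 NAND 1 = 0
net12 = net11 NAND net8 = 0 NAND 1 = 1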